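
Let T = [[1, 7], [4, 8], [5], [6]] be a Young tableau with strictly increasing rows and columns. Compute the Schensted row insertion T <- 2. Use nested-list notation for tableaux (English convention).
[[1, 2], [4, 7], [5, 8], [6]]

In row 1, 2 replaces 7 (the leftmost entry greater than 2); 7 is bumped to row 2. In row 2, 7 replaces 8 (the leftmost entry greater than 7); 8 is bumped to row 3. 8 is appended to row 3. The new tableau is [[1, 2], [4, 7], [5, 8], [6]].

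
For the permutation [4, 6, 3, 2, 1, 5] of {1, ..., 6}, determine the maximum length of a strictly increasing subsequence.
2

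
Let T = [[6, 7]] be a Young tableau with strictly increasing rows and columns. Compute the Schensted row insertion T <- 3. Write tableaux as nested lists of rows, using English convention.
[[3, 7], [6]]

In row 1, 3 replaces 6 (the leftmost entry greater than 3); 6 is bumped to row 2. 6 starts a new row 2. The new tableau is [[3, 7], [6]].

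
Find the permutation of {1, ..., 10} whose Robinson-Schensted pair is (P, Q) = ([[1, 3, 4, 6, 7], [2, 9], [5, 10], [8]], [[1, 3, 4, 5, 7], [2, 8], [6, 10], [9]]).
Reverse the RSK construction: for i from n down to 1, find the cell of Q containing i, remove the entry at that cell from P, and reverse-bump it up through P; the value ejected from row 1 is w(i).

Step i=10: Q has 10 at row 3, column 2; remove 10 from row 3 of P and reverse-bump: 10 enters row 2 and ejects 9; 9 enters row 1 and ejects 7. So w(10) = 7. P is now [[1, 3, 4, 6, 9], [2, 10], [5], [8]].
Step i=9: Q has 9 at row 4, column 1; remove 8 from row 4 of P and reverse-bump: 8 enters row 3 and ejects 5; 5 enters row 2 and ejects 2; 2 enters row 1 and ejects 1. So w(9) = 1. P is now [[2, 3, 4, 6, 9], [5, 10], [8]].
Step i=8: Q has 8 at row 2, column 2; remove 10 from row 2 of P and reverse-bump: 10 enters row 1 and ejects 9. So w(8) = 9. P is now [[2, 3, 4, 6, 10], [5], [8]].
Step i=7: Q has 7 at row 1, column 5; remove that cell from P, ejecting 10. So w(7) = 10. P is now [[2, 3, 4, 6], [5], [8]].
Step i=6: Q has 6 at row 3, column 1; remove 8 from row 3 of P and reverse-bump: 8 enters row 2 and ejects 5; 5 enters row 1 and ejects 4. So w(6) = 4. P is now [[2, 3, 5, 6], [8]].
Step i=5: Q has 5 at row 1, column 4; remove that cell from P, ejecting 6. So w(5) = 6. P is now [[2, 3, 5], [8]].
Step i=4: Q has 4 at row 1, column 3; remove that cell from P, ejecting 5. So w(4) = 5. P is now [[2, 3], [8]].
Step i=3: Q has 3 at row 1, column 2; remove that cell from P, ejecting 3. So w(3) = 3. P is now [[2], [8]].
Step i=2: Q has 2 at row 2, column 1; remove 8 from row 2 of P and reverse-bump: 8 enters row 1 and ejects 2. So w(2) = 2. P is now [[8]].
Step i=1: Q has 1 at row 1, column 1; remove that cell from P, ejecting 8. So w(1) = 8. P is now [].

So w = 8 2 3 5 6 4 10 9 1 7.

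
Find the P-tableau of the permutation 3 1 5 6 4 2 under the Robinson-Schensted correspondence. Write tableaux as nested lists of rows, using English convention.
Insert 3: appended to row 1. P = [[3]].
Insert 1: 1 bumps 3 from row 1; 3 starts row 2. P = [[1], [3]].
Insert 5: appended to row 1. P = [[1, 5], [3]].
Insert 6: appended to row 1. P = [[1, 5, 6], [3]].
Insert 4: 4 bumps 5 from row 1; 5 appends to row 2. P = [[1, 4, 6], [3, 5]].
Insert 2: 2 bumps 4 from row 1; 4 bumps 5 from row 2; 5 starts row 3. P = [[1, 2, 6], [3, 4], [5]].

So P = [[1, 2, 6], [3, 4], [5]].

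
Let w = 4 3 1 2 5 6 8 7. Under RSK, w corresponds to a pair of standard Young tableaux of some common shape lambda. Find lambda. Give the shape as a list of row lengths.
Row-insert each entry into an empty tableau.

After inserting 4: P = [[4]].
After inserting 3: P = [[3], [4]].
After inserting 1: P = [[1], [3], [4]].
After inserting 2: P = [[1, 2], [3], [4]].
After inserting 5: P = [[1, 2, 5], [3], [4]].
After inserting 6: P = [[1, 2, 5, 6], [3], [4]].
After inserting 8: P = [[1, 2, 5, 6, 8], [3], [4]].
After inserting 7: P = [[1, 2, 5, 6, 7], [3, 8], [4]].

The final insertion tableau P = [[1, 2, 5, 6, 7], [3, 8], [4]] has shape [5, 2, 1].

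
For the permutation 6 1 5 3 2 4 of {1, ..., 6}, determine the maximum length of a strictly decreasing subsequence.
4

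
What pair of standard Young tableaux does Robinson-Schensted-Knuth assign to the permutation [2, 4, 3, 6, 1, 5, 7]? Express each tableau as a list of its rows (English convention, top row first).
P = [[1, 3, 5, 7], [2, 6], [4]], Q = [[1, 2, 4, 7], [3, 6], [5]]

Insert each entry of the permutation into P by Schensted row insertion, recording in Q the position of each new cell.

Insert 2: appended to row 1. P = [[2]].
Insert 4: appended to row 1. P = [[2, 4]].
Insert 3: 3 bumps 4 from row 1; 4 starts row 2. P = [[2, 3], [4]].
Insert 6: appended to row 1. P = [[2, 3, 6], [4]].
Insert 1: 1 bumps 2 from row 1; 2 bumps 4 from row 2; 4 starts row 3. P = [[1, 3, 6], [2], [4]].
Insert 5: 5 bumps 6 from row 1; 6 appends to row 2. P = [[1, 3, 5], [2, 6], [4]].
Insert 7: appended to row 1. P = [[1, 3, 5, 7], [2, 6], [4]].

So P = [[1, 3, 5, 7], [2, 6], [4]], Q = [[1, 2, 4, 7], [3, 6], [5]].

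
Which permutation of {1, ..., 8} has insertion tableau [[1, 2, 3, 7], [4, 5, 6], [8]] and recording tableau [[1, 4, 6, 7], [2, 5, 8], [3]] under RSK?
Reverse RSK: for i = n, n-1, ..., 1, locate i in Q, remove the corresponding corner cell from P, and reverse-bump its entry up through P; the value ejected from row 1 is w(i).

So w = 8 4 1 5 2 6 7 3.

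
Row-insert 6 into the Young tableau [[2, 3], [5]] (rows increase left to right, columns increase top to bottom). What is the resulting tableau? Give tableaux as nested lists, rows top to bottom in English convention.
[[2, 3, 6], [5]]

6 is larger than every entry of row 1, so it is appended to row 1. The new tableau is [[2, 3, 6], [5]].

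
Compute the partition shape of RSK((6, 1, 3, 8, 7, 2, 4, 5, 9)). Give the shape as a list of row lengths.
[5, 2, 2]

Row-insert each entry into an empty tableau.

After inserting 6: P = [[6]].
After inserting 1: P = [[1], [6]].
After inserting 3: P = [[1, 3], [6]].
After inserting 8: P = [[1, 3, 8], [6]].
After inserting 7: P = [[1, 3, 7], [6, 8]].
After inserting 2: P = [[1, 2, 7], [3, 8], [6]].
After inserting 4: P = [[1, 2, 4], [3, 7], [6, 8]].
After inserting 5: P = [[1, 2, 4, 5], [3, 7], [6, 8]].
After inserting 9: P = [[1, 2, 4, 5, 9], [3, 7], [6, 8]].

The final insertion tableau P = [[1, 2, 4, 5, 9], [3, 7], [6, 8]] has shape [5, 2, 2].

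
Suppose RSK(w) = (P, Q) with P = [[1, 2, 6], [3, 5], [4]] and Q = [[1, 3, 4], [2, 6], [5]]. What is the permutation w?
Reverse the RSK construction: for i from n down to 1, find the cell of Q containing i, remove the entry at that cell from P, and reverse-bump it up through P; the value ejected from row 1 is w(i).

Step i=6: Q has 6 at row 2, column 2; remove 5 from row 2 of P and reverse-bump: 5 enters row 1 and ejects 2. So w(6) = 2. P is now [[1, 5, 6], [3], [4]].
Step i=5: Q has 5 at row 3, column 1; remove 4 from row 3 of P and reverse-bump: 4 enters row 2 and ejects 3; 3 enters row 1 and ejects 1. So w(5) = 1. P is now [[3, 5, 6], [4]].
Step i=4: Q has 4 at row 1, column 3; remove that cell from P, ejecting 6. So w(4) = 6. P is now [[3, 5], [4]].
Step i=3: Q has 3 at row 1, column 2; remove that cell from P, ejecting 5. So w(3) = 5. P is now [[3], [4]].
Step i=2: Q has 2 at row 2, column 1; remove 4 from row 2 of P and reverse-bump: 4 enters row 1 and ejects 3. So w(2) = 3. P is now [[4]].
Step i=1: Q has 1 at row 1, column 1; remove that cell from P, ejecting 4. So w(1) = 4. P is now [].

So w = 4 3 5 6 1 2.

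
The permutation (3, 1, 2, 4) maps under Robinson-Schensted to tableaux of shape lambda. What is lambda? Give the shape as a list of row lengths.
Row-insert each entry into an empty tableau.

After inserting 3: P = [[3]].
After inserting 1: P = [[1], [3]].
After inserting 2: P = [[1, 2], [3]].
After inserting 4: P = [[1, 2, 4], [3]].

The final insertion tableau P = [[1, 2, 4], [3]] has shape [3, 1].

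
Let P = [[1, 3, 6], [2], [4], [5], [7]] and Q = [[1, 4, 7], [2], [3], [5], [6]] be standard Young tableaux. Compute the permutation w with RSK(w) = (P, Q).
Reverse RSK: for i = n, n-1, ..., 1, locate i in Q, remove the corresponding corner cell from P, and reverse-bump its entry up through P; the value ejected from row 1 is w(i).

So w = 7 5 2 4 3 1 6.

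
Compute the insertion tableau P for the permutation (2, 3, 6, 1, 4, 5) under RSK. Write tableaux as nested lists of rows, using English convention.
Insert 2: appended to row 1. P = [[2]].
Insert 3: appended to row 1. P = [[2, 3]].
Insert 6: appended to row 1. P = [[2, 3, 6]].
Insert 1: 1 bumps 2 from row 1; 2 starts row 2. P = [[1, 3, 6], [2]].
Insert 4: 4 bumps 6 from row 1; 6 appends to row 2. P = [[1, 3, 4], [2, 6]].
Insert 5: appended to row 1. P = [[1, 3, 4, 5], [2, 6]].

So P = [[1, 3, 4, 5], [2, 6]].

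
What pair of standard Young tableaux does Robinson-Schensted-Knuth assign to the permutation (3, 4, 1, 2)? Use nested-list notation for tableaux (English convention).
P = [[1, 2], [3, 4]], Q = [[1, 2], [3, 4]]

Insert each entry of the permutation into P by Schensted row insertion, recording in Q the position of each new cell.

Insert 3: appended to row 1. P = [[3]].
Insert 4: appended to row 1. P = [[3, 4]].
Insert 1: 1 bumps 3 from row 1; 3 starts row 2. P = [[1, 4], [3]].
Insert 2: 2 bumps 4 from row 1; 4 appends to row 2. P = [[1, 2], [3, 4]].

So P = [[1, 2], [3, 4]], Q = [[1, 2], [3, 4]].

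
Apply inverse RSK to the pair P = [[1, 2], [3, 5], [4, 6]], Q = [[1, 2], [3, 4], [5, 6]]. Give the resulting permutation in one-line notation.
Reverse the RSK construction: for i from n down to 1, find the cell of Q containing i, remove the entry at that cell from P, and reverse-bump it up through P; the value ejected from row 1 is w(i).

Step i=6: Q has 6 at row 3, column 2; remove 6 from row 3 of P and reverse-bump: 6 enters row 2 and ejects 5; 5 enters row 1 and ejects 2. So w(6) = 2. P is now [[1, 5], [3, 6], [4]].
Step i=5: Q has 5 at row 3, column 1; remove 4 from row 3 of P and reverse-bump: 4 enters row 2 and ejects 3; 3 enters row 1 and ejects 1. So w(5) = 1. P is now [[3, 5], [4, 6]].
Step i=4: Q has 4 at row 2, column 2; remove 6 from row 2 of P and reverse-bump: 6 enters row 1 and ejects 5. So w(4) = 5. P is now [[3, 6], [4]].
Step i=3: Q has 3 at row 2, column 1; remove 4 from row 2 of P and reverse-bump: 4 enters row 1 and ejects 3. So w(3) = 3. P is now [[4, 6]].
Step i=2: Q has 2 at row 1, column 2; remove that cell from P, ejecting 6. So w(2) = 6. P is now [[4]].
Step i=1: Q has 1 at row 1, column 1; remove that cell from P, ejecting 4. So w(1) = 4. P is now [].

So w = 4 6 3 5 1 2.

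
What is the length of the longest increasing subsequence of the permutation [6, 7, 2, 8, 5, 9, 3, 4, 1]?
4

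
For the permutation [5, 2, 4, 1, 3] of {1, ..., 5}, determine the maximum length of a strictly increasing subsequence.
2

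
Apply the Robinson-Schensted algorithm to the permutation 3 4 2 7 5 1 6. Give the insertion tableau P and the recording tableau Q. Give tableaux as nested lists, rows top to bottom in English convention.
P = [[1, 4, 5, 6], [2, 7], [3]], Q = [[1, 2, 4, 7], [3, 5], [6]]

Insert each entry of the permutation into P by Schensted row insertion, recording in Q the position of each new cell.

Insert 3: appended to row 1. P = [[3]], Q = [[1]].
Insert 4: appended to row 1. P = [[3, 4]], Q = [[1, 2]].
Insert 2: 2 bumps 3 from row 1; 3 starts row 2. P = [[2, 4], [3]], Q = [[1, 2], [3]].
Insert 7: appended to row 1. P = [[2, 4, 7], [3]], Q = [[1, 2, 4], [3]].
Insert 5: 5 bumps 7 from row 1; 7 appends to row 2. P = [[2, 4, 5], [3, 7]], Q = [[1, 2, 4], [3, 5]].
Insert 1: 1 bumps 2 from row 1; 2 bumps 3 from row 2; 3 starts row 3. P = [[1, 4, 5], [2, 7], [3]], Q = [[1, 2, 4], [3, 5], [6]].
Insert 6: appended to row 1. P = [[1, 4, 5, 6], [2, 7], [3]], Q = [[1, 2, 4, 7], [3, 5], [6]].

So P = [[1, 4, 5, 6], [2, 7], [3]], Q = [[1, 2, 4, 7], [3, 5], [6]].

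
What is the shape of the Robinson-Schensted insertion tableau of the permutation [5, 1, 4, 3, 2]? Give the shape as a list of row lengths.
[2, 1, 1, 1]

Row-insert each entry into an empty tableau.

After inserting 5: P = [[5]].
After inserting 1: P = [[1], [5]].
After inserting 4: P = [[1, 4], [5]].
After inserting 3: P = [[1, 3], [4], [5]].
After inserting 2: P = [[1, 2], [3], [4], [5]].

The final insertion tableau P = [[1, 2], [3], [4], [5]] has shape [2, 1, 1, 1].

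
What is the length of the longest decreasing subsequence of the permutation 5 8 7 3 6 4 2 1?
6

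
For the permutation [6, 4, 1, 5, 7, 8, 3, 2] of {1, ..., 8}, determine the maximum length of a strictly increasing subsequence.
4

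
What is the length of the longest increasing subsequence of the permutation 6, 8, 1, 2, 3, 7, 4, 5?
5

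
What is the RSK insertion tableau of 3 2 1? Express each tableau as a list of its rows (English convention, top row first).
Insert 3: appended to row 1. P = [[3]].
Insert 2: 2 bumps 3 from row 1; 3 starts row 2. P = [[2], [3]].
Insert 1: 1 bumps 2 from row 1; 2 bumps 3 from row 2; 3 starts row 3. P = [[1], [2], [3]].

So P = [[1], [2], [3]].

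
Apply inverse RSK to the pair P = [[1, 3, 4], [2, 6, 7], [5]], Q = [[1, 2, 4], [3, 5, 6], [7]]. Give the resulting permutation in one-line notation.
Reverse the RSK construction: for i from n down to 1, find the cell of Q containing i, remove the entry at that cell from P, and reverse-bump it up through P; the value ejected from row 1 is w(i).

Step i=7: Q has 7 at row 3, column 1; remove 5 from row 3 of P and reverse-bump: 5 enters row 2 and ejects 2; 2 enters row 1 and ejects 1. So w(7) = 1. P is now [[2, 3, 4], [5, 6, 7]].
Step i=6: Q has 6 at row 2, column 3; remove 7 from row 2 of P and reverse-bump: 7 enters row 1 and ejects 4. So w(6) = 4. P is now [[2, 3, 7], [5, 6]].
Step i=5: Q has 5 at row 2, column 2; remove 6 from row 2 of P and reverse-bump: 6 enters row 1 and ejects 3. So w(5) = 3. P is now [[2, 6, 7], [5]].
Step i=4: Q has 4 at row 1, column 3; remove that cell from P, ejecting 7. So w(4) = 7. P is now [[2, 6], [5]].
Step i=3: Q has 3 at row 2, column 1; remove 5 from row 2 of P and reverse-bump: 5 enters row 1 and ejects 2. So w(3) = 2. P is now [[5, 6]].
Step i=2: Q has 2 at row 1, column 2; remove that cell from P, ejecting 6. So w(2) = 6. P is now [[5]].
Step i=1: Q has 1 at row 1, column 1; remove that cell from P, ejecting 5. So w(1) = 5. P is now [].

So w = 5 6 2 7 3 4 1.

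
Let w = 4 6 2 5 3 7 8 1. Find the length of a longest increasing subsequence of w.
4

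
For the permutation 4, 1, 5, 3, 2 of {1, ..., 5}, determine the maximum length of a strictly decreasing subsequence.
3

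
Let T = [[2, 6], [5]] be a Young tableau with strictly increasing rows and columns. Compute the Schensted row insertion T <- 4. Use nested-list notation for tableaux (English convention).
[[2, 4], [5, 6]]

In row 1, 4 replaces 6 (the leftmost entry greater than 4); 6 is bumped to row 2. 6 is appended to row 2. The new tableau is [[2, 4], [5, 6]].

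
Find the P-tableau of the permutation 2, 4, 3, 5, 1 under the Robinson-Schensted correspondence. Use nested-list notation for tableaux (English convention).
Insert 2: appended to row 1. P = [[2]].
Insert 4: appended to row 1. P = [[2, 4]].
Insert 3: 3 bumps 4 from row 1; 4 starts row 2. P = [[2, 3], [4]].
Insert 5: appended to row 1. P = [[2, 3, 5], [4]].
Insert 1: 1 bumps 2 from row 1; 2 bumps 4 from row 2; 4 starts row 3. P = [[1, 3, 5], [2], [4]].

So P = [[1, 3, 5], [2], [4]].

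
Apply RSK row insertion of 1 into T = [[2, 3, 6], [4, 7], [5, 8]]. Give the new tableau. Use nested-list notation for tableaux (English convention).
[[1, 3, 6], [2, 7], [4, 8], [5]]

In row 1, 1 replaces 2 (the leftmost entry greater than 1); 2 is bumped to row 2. In row 2, 2 replaces 4 (the leftmost entry greater than 2); 4 is bumped to row 3. In row 3, 4 replaces 5 (the leftmost entry greater than 4); 5 is bumped to row 4. 5 starts a new row 4. The new tableau is [[1, 3, 6], [2, 7], [4, 8], [5]].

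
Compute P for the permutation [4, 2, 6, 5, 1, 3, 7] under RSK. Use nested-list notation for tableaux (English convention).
Insert 4: appended to row 1. P = [[4]].
Insert 2: 2 bumps 4 from row 1; 4 starts row 2. P = [[2], [4]].
Insert 6: appended to row 1. P = [[2, 6], [4]].
Insert 5: 5 bumps 6 from row 1; 6 appends to row 2. P = [[2, 5], [4, 6]].
Insert 1: 1 bumps 2 from row 1; 2 bumps 4 from row 2; 4 starts row 3. P = [[1, 5], [2, 6], [4]].
Insert 3: 3 bumps 5 from row 1; 5 bumps 6 from row 2; 6 appends to row 3. P = [[1, 3], [2, 5], [4, 6]].
Insert 7: appended to row 1. P = [[1, 3, 7], [2, 5], [4, 6]].

So P = [[1, 3, 7], [2, 5], [4, 6]].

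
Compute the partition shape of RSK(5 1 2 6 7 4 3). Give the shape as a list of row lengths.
RSK row insertion gives P = [[1, 2, 3, 7], [4, 6], [5]], which has shape [4, 2, 1].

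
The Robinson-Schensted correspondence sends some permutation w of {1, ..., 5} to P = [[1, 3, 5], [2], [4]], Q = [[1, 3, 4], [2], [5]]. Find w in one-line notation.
4 2 3 5 1

Reverse the RSK construction: for i from n down to 1, find the cell of Q containing i, remove the entry at that cell from P, and reverse-bump it up through P; the value ejected from row 1 is w(i).

Step i=5: Q has 5 at row 3, column 1; remove 4 from row 3 of P and reverse-bump: 4 enters row 2 and ejects 2; 2 enters row 1 and ejects 1. So w(5) = 1. P is now [[2, 3, 5], [4]].
Step i=4: Q has 4 at row 1, column 3; remove that cell from P, ejecting 5. So w(4) = 5. P is now [[2, 3], [4]].
Step i=3: Q has 3 at row 1, column 2; remove that cell from P, ejecting 3. So w(3) = 3. P is now [[2], [4]].
Step i=2: Q has 2 at row 2, column 1; remove 4 from row 2 of P and reverse-bump: 4 enters row 1 and ejects 2. So w(2) = 2. P is now [[4]].
Step i=1: Q has 1 at row 1, column 1; remove that cell from P, ejecting 4. So w(1) = 4. P is now [].

So w = 4 2 3 5 1.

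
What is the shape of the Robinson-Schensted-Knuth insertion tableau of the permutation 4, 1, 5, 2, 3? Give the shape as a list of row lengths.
Row-insert each entry into an empty tableau.

After inserting 4: P = [[4]].
After inserting 1: P = [[1], [4]].
After inserting 5: P = [[1, 5], [4]].
After inserting 2: P = [[1, 2], [4, 5]].
After inserting 3: P = [[1, 2, 3], [4, 5]].

The final insertion tableau P = [[1, 2, 3], [4, 5]] has shape [3, 2].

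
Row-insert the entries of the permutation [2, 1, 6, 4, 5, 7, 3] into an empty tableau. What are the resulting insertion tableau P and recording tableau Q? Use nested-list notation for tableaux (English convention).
Insert each entry of the permutation into P by Schensted row insertion, recording in Q the position of each new cell.

Insert 2: appended to row 1. P = [[2]], Q = [[1]].
Insert 1: 1 bumps 2 from row 1; 2 starts row 2. P = [[1], [2]], Q = [[1], [2]].
Insert 6: appended to row 1. P = [[1, 6], [2]], Q = [[1, 3], [2]].
Insert 4: 4 bumps 6 from row 1; 6 appends to row 2. P = [[1, 4], [2, 6]], Q = [[1, 3], [2, 4]].
Insert 5: appended to row 1. P = [[1, 4, 5], [2, 6]], Q = [[1, 3, 5], [2, 4]].
Insert 7: appended to row 1. P = [[1, 4, 5, 7], [2, 6]], Q = [[1, 3, 5, 6], [2, 4]].
Insert 3: 3 bumps 4 from row 1; 4 bumps 6 from row 2; 6 starts row 3. P = [[1, 3, 5, 7], [2, 4], [6]], Q = [[1, 3, 5, 6], [2, 4], [7]].

So P = [[1, 3, 5, 7], [2, 4], [6]], Q = [[1, 3, 5, 6], [2, 4], [7]].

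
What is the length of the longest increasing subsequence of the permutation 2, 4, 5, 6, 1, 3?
4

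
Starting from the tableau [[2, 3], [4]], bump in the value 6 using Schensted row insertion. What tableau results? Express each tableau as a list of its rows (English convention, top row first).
[[2, 3, 6], [4]]

6 is larger than every entry of row 1, so it is appended to row 1. The new tableau is [[2, 3, 6], [4]].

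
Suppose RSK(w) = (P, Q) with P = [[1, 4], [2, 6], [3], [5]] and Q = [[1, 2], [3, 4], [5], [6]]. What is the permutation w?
5 6 3 4 2 1

Reverse the RSK construction: for i from n down to 1, find the cell of Q containing i, remove the entry at that cell from P, and reverse-bump it up through P; the value ejected from row 1 is w(i).

Step i=6: Q has 6 at row 4, column 1; remove 5 from row 4 of P and reverse-bump: 5 enters row 3 and ejects 3; 3 enters row 2 and ejects 2; 2 enters row 1 and ejects 1. So w(6) = 1. P is now [[2, 4], [3, 6], [5]].
Step i=5: Q has 5 at row 3, column 1; remove 5 from row 3 of P and reverse-bump: 5 enters row 2 and ejects 3; 3 enters row 1 and ejects 2. So w(5) = 2. P is now [[3, 4], [5, 6]].
Step i=4: Q has 4 at row 2, column 2; remove 6 from row 2 of P and reverse-bump: 6 enters row 1 and ejects 4. So w(4) = 4. P is now [[3, 6], [5]].
Step i=3: Q has 3 at row 2, column 1; remove 5 from row 2 of P and reverse-bump: 5 enters row 1 and ejects 3. So w(3) = 3. P is now [[5, 6]].
Step i=2: Q has 2 at row 1, column 2; remove that cell from P, ejecting 6. So w(2) = 6. P is now [[5]].
Step i=1: Q has 1 at row 1, column 1; remove that cell from P, ejecting 5. So w(1) = 5. P is now [].

So w = 5 6 3 4 2 1.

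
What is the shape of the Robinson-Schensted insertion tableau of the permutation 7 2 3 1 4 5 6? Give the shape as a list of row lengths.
Row-insert each entry into an empty tableau.

After inserting 7: P = [[7]].
After inserting 2: P = [[2], [7]].
After inserting 3: P = [[2, 3], [7]].
After inserting 1: P = [[1, 3], [2], [7]].
After inserting 4: P = [[1, 3, 4], [2], [7]].
After inserting 5: P = [[1, 3, 4, 5], [2], [7]].
After inserting 6: P = [[1, 3, 4, 5, 6], [2], [7]].

The final insertion tableau P = [[1, 3, 4, 5, 6], [2], [7]] has shape [5, 1, 1].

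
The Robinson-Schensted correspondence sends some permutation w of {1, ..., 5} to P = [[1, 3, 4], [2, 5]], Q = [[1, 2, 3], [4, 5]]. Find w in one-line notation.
Reverse RSK: for i = n, n-1, ..., 1, locate i in Q, remove the corresponding corner cell from P, and reverse-bump its entry up through P; the value ejected from row 1 is w(i).

So w = 2 3 5 1 4.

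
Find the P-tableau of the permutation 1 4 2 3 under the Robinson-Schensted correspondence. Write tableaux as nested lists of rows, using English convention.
P = [[1, 2, 3], [4]]

Insert 1: appended to row 1. P = [[1]].
Insert 4: appended to row 1. P = [[1, 4]].
Insert 2: 2 bumps 4 from row 1; 4 starts row 2. P = [[1, 2], [4]].
Insert 3: appended to row 1. P = [[1, 2, 3], [4]].

So P = [[1, 2, 3], [4]].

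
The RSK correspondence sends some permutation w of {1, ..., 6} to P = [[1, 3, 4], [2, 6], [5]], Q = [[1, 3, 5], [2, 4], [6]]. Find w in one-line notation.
5 2 6 3 4 1

Reverse the RSK construction: for i from n down to 1, find the cell of Q containing i, remove the entry at that cell from P, and reverse-bump it up through P; the value ejected from row 1 is w(i).

Step i=6: Q has 6 at row 3, column 1; remove 5 from row 3 of P and reverse-bump: 5 enters row 2 and ejects 2; 2 enters row 1 and ejects 1. So w(6) = 1. P is now [[2, 3, 4], [5, 6]].
Step i=5: Q has 5 at row 1, column 3; remove that cell from P, ejecting 4. So w(5) = 4. P is now [[2, 3], [5, 6]].
Step i=4: Q has 4 at row 2, column 2; remove 6 from row 2 of P and reverse-bump: 6 enters row 1 and ejects 3. So w(4) = 3. P is now [[2, 6], [5]].
Step i=3: Q has 3 at row 1, column 2; remove that cell from P, ejecting 6. So w(3) = 6. P is now [[2], [5]].
Step i=2: Q has 2 at row 2, column 1; remove 5 from row 2 of P and reverse-bump: 5 enters row 1 and ejects 2. So w(2) = 2. P is now [[5]].
Step i=1: Q has 1 at row 1, column 1; remove that cell from P, ejecting 5. So w(1) = 5. P is now [].

So w = 5 2 6 3 4 1.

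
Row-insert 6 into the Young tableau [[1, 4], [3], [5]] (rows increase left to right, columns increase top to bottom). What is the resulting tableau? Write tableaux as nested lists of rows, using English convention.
6 is larger than every entry of row 1, so it is appended to row 1. The new tableau is [[1, 4, 6], [3], [5]].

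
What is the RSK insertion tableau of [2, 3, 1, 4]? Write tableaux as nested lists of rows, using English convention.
P = [[1, 3, 4], [2]]

Insert 2: appended to row 1. P = [[2]].
Insert 3: appended to row 1. P = [[2, 3]].
Insert 1: 1 bumps 2 from row 1; 2 starts row 2. P = [[1, 3], [2]].
Insert 4: appended to row 1. P = [[1, 3, 4], [2]].

So P = [[1, 3, 4], [2]].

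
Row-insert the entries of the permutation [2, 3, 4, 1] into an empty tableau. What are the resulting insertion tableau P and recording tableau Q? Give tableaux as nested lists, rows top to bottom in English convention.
P = [[1, 3, 4], [2]], Q = [[1, 2, 3], [4]]

Insert each entry of the permutation into P by Schensted row insertion, recording in Q the position of each new cell.

Insert 2: appended to row 1. P = [[2]].
Insert 3: appended to row 1. P = [[2, 3]].
Insert 4: appended to row 1. P = [[2, 3, 4]].
Insert 1: 1 bumps 2 from row 1; 2 starts row 2. P = [[1, 3, 4], [2]].

So P = [[1, 3, 4], [2]], Q = [[1, 2, 3], [4]].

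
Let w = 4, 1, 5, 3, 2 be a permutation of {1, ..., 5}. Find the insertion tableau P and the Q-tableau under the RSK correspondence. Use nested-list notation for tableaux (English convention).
Insert each entry of the permutation into P by Schensted row insertion, recording in Q the position of each new cell.

Insert 4: appended to row 1. P = [[4]], Q = [[1]].
Insert 1: 1 bumps 4 from row 1; 4 starts row 2. P = [[1], [4]], Q = [[1], [2]].
Insert 5: appended to row 1. P = [[1, 5], [4]], Q = [[1, 3], [2]].
Insert 3: 3 bumps 5 from row 1; 5 appends to row 2. P = [[1, 3], [4, 5]], Q = [[1, 3], [2, 4]].
Insert 2: 2 bumps 3 from row 1; 3 bumps 4 from row 2; 4 starts row 3. P = [[1, 2], [3, 5], [4]], Q = [[1, 3], [2, 4], [5]].

So P = [[1, 2], [3, 5], [4]], Q = [[1, 3], [2, 4], [5]].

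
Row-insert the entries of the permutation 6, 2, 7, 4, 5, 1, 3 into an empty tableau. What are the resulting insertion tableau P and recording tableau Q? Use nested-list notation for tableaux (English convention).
P = [[1, 3, 5], [2, 4], [6, 7]], Q = [[1, 3, 5], [2, 4], [6, 7]]

Insert each entry of the permutation into P by Schensted row insertion, recording in Q the position of each new cell.

After inserting 6: P = [[6]].
After inserting 2: P = [[2], [6]].
After inserting 7: P = [[2, 7], [6]].
After inserting 4: P = [[2, 4], [6, 7]].
After inserting 5: P = [[2, 4, 5], [6, 7]].
After inserting 1: P = [[1, 4, 5], [2, 7], [6]].
After inserting 3: P = [[1, 3, 5], [2, 4], [6, 7]].

So P = [[1, 3, 5], [2, 4], [6, 7]], Q = [[1, 3, 5], [2, 4], [6, 7]].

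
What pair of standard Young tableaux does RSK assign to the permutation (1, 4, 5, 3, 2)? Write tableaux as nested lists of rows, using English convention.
P = [[1, 2, 5], [3], [4]], Q = [[1, 2, 3], [4], [5]]

Insert each entry of the permutation into P by Schensted row insertion, recording in Q the position of each new cell.

Insert 1: appended to row 1. P = [[1]].
Insert 4: appended to row 1. P = [[1, 4]].
Insert 5: appended to row 1. P = [[1, 4, 5]].
Insert 3: 3 bumps 4 from row 1; 4 starts row 2. P = [[1, 3, 5], [4]].
Insert 2: 2 bumps 3 from row 1; 3 bumps 4 from row 2; 4 starts row 3. P = [[1, 2, 5], [3], [4]].

So P = [[1, 2, 5], [3], [4]], Q = [[1, 2, 3], [4], [5]].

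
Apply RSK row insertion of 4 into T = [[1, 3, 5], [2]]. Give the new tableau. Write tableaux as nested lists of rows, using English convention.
In row 1, 4 replaces 5 (the leftmost entry greater than 4); 5 is bumped to row 2. 5 is appended to row 2. The new tableau is [[1, 3, 4], [2, 5]].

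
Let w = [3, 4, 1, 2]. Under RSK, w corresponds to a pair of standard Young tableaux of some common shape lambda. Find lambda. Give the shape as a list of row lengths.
[2, 2]

Row-insert each entry into an empty tableau.

After inserting 3: P = [[3]].
After inserting 4: P = [[3, 4]].
After inserting 1: P = [[1, 4], [3]].
After inserting 2: P = [[1, 2], [3, 4]].

The final insertion tableau P = [[1, 2], [3, 4]] has shape [2, 2].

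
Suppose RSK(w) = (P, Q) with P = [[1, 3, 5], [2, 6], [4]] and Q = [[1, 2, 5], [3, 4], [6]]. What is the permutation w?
Reverse RSK: for i = n, n-1, ..., 1, locate i in Q, remove the corresponding corner cell from P, and reverse-bump its entry up through P; the value ejected from row 1 is w(i).

So w = 4 6 2 3 5 1.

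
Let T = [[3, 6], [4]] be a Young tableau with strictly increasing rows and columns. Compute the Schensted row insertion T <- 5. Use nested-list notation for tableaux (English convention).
[[3, 5], [4, 6]]

In row 1, 5 replaces 6 (the leftmost entry greater than 5); 6 is bumped to row 2. 6 is appended to row 2. The new tableau is [[3, 5], [4, 6]].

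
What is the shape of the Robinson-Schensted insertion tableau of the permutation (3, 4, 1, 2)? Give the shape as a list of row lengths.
Row-insert each entry into an empty tableau.

After inserting 3: P = [[3]].
After inserting 4: P = [[3, 4]].
After inserting 1: P = [[1, 4], [3]].
After inserting 2: P = [[1, 2], [3, 4]].

The final insertion tableau P = [[1, 2], [3, 4]] has shape [2, 2].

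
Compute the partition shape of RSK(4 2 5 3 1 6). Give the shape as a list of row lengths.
[3, 2, 1]

Row-insert each entry into an empty tableau.

After inserting 4: P = [[4]].
After inserting 2: P = [[2], [4]].
After inserting 5: P = [[2, 5], [4]].
After inserting 3: P = [[2, 3], [4, 5]].
After inserting 1: P = [[1, 3], [2, 5], [4]].
After inserting 6: P = [[1, 3, 6], [2, 5], [4]].

The final insertion tableau P = [[1, 3, 6], [2, 5], [4]] has shape [3, 2, 1].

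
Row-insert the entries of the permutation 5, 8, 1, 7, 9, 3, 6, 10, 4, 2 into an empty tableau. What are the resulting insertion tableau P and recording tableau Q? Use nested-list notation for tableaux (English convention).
Insert each entry of the permutation into P by Schensted row insertion, recording in Q the position of each new cell.

Insert 5: appended to row 1. P = [[5]].
Insert 8: appended to row 1. P = [[5, 8]].
Insert 1: 1 bumps 5 from row 1; 5 starts row 2. P = [[1, 8], [5]].
Insert 7: 7 bumps 8 from row 1; 8 appends to row 2. P = [[1, 7], [5, 8]].
Insert 9: appended to row 1. P = [[1, 7, 9], [5, 8]].
Insert 3: 3 bumps 7 from row 1; 7 bumps 8 from row 2; 8 starts row 3. P = [[1, 3, 9], [5, 7], [8]].
Insert 6: 6 bumps 9 from row 1; 9 appends to row 2. P = [[1, 3, 6], [5, 7, 9], [8]].
Insert 10: appended to row 1. P = [[1, 3, 6, 10], [5, 7, 9], [8]].
Insert 4: 4 bumps 6 from row 1; 6 bumps 7 from row 2; 7 bumps 8 from row 3; 8 starts row 4. P = [[1, 3, 4, 10], [5, 6, 9], [7], [8]].
Insert 2: 2 bumps 3 from row 1; 3 bumps 5 from row 2; 5 bumps 7 from row 3; 7 bumps 8 from row 4; 8 starts row 5. P = [[1, 2, 4, 10], [3, 6, 9], [5], [7], [8]].

So P = [[1, 2, 4, 10], [3, 6, 9], [5], [7], [8]], Q = [[1, 2, 5, 8], [3, 4, 7], [6], [9], [10]].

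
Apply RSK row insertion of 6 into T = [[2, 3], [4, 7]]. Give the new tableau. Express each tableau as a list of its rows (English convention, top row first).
[[2, 3, 6], [4, 7]]

6 is larger than every entry of row 1, so it is appended to row 1. The new tableau is [[2, 3, 6], [4, 7]].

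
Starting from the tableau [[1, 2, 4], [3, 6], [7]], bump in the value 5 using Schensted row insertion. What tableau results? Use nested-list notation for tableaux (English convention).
[[1, 2, 4, 5], [3, 6], [7]]

5 is larger than every entry of row 1, so it is appended to row 1. The new tableau is [[1, 2, 4, 5], [3, 6], [7]].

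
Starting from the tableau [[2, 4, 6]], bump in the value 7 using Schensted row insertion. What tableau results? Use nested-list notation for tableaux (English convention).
[[2, 4, 6, 7]]

7 is larger than every entry of row 1, so it is appended to row 1. The new tableau is [[2, 4, 6, 7]].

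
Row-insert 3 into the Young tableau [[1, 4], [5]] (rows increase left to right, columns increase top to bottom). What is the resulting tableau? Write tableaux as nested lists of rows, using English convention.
In row 1, 3 replaces 4 (the leftmost entry greater than 3); 4 is bumped to row 2. In row 2, 4 replaces 5 (the leftmost entry greater than 4); 5 is bumped to row 3. 5 starts a new row 3. The new tableau is [[1, 3], [4], [5]].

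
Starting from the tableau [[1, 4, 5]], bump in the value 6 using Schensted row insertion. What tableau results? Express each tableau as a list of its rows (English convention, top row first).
[[1, 4, 5, 6]]

6 is larger than every entry of row 1, so it is appended to row 1. The new tableau is [[1, 4, 5, 6]].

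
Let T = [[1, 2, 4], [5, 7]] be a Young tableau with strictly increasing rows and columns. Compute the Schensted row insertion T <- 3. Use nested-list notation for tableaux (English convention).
[[1, 2, 3], [4, 7], [5]]

In row 1, 3 replaces 4 (the leftmost entry greater than 3); 4 is bumped to row 2. In row 2, 4 replaces 5 (the leftmost entry greater than 4); 5 is bumped to row 3. 5 starts a new row 3. The new tableau is [[1, 2, 3], [4, 7], [5]].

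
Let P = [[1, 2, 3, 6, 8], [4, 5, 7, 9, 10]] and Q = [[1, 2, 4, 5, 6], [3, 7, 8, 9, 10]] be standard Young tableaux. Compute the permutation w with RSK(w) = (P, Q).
Reverse the RSK construction: for i from n down to 1, find the cell of Q containing i, remove the entry at that cell from P, and reverse-bump it up through P; the value ejected from row 1 is w(i).

Step i=10: Q has 10 at row 2, column 5; remove 10 from row 2 of P and reverse-bump: 10 enters row 1 and ejects 8. So w(10) = 8. P is now [[1, 2, 3, 6, 10], [4, 5, 7, 9]].
Step i=9: Q has 9 at row 2, column 4; remove 9 from row 2 of P and reverse-bump: 9 enters row 1 and ejects 6. So w(9) = 6. P is now [[1, 2, 3, 9, 10], [4, 5, 7]].
Step i=8: Q has 8 at row 2, column 3; remove 7 from row 2 of P and reverse-bump: 7 enters row 1 and ejects 3. So w(8) = 3. P is now [[1, 2, 7, 9, 10], [4, 5]].
Step i=7: Q has 7 at row 2, column 2; remove 5 from row 2 of P and reverse-bump: 5 enters row 1 and ejects 2. So w(7) = 2. P is now [[1, 5, 7, 9, 10], [4]].
Step i=6: Q has 6 at row 1, column 5; remove that cell from P, ejecting 10. So w(6) = 10. P is now [[1, 5, 7, 9], [4]].
Step i=5: Q has 5 at row 1, column 4; remove that cell from P, ejecting 9. So w(5) = 9. P is now [[1, 5, 7], [4]].
Step i=4: Q has 4 at row 1, column 3; remove that cell from P, ejecting 7. So w(4) = 7. P is now [[1, 5], [4]].
Step i=3: Q has 3 at row 2, column 1; remove 4 from row 2 of P and reverse-bump: 4 enters row 1 and ejects 1. So w(3) = 1. P is now [[4, 5]].
Step i=2: Q has 2 at row 1, column 2; remove that cell from P, ejecting 5. So w(2) = 5. P is now [[4]].
Step i=1: Q has 1 at row 1, column 1; remove that cell from P, ejecting 4. So w(1) = 4. P is now [].

So w = 4 5 1 7 9 10 2 3 6 8.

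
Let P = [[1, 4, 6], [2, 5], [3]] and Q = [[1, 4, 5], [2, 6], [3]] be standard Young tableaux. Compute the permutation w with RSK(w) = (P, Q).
Reverse the RSK construction: for i from n down to 1, find the cell of Q containing i, remove the entry at that cell from P, and reverse-bump it up through P; the value ejected from row 1 is w(i).

Step i=6: Q has 6 at row 2, column 2; remove 5 from row 2 of P and reverse-bump: 5 enters row 1 and ejects 4. So w(6) = 4. P is now [[1, 5, 6], [2], [3]].
Step i=5: Q has 5 at row 1, column 3; remove that cell from P, ejecting 6. So w(5) = 6. P is now [[1, 5], [2], [3]].
Step i=4: Q has 4 at row 1, column 2; remove that cell from P, ejecting 5. So w(4) = 5. P is now [[1], [2], [3]].
Step i=3: Q has 3 at row 3, column 1; remove 3 from row 3 of P and reverse-bump: 3 enters row 2 and ejects 2; 2 enters row 1 and ejects 1. So w(3) = 1. P is now [[2], [3]].
Step i=2: Q has 2 at row 2, column 1; remove 3 from row 2 of P and reverse-bump: 3 enters row 1 and ejects 2. So w(2) = 2. P is now [[3]].
Step i=1: Q has 1 at row 1, column 1; remove that cell from P, ejecting 3. So w(1) = 3. P is now [].

So w = 3 2 1 5 6 4.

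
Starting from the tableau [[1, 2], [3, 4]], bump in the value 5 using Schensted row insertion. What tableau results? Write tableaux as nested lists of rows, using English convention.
5 is larger than every entry of row 1, so it is appended to row 1. The new tableau is [[1, 2, 5], [3, 4]].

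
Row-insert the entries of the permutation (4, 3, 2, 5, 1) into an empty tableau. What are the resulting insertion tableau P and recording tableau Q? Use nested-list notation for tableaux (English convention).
P = [[1, 5], [2], [3], [4]], Q = [[1, 4], [2], [3], [5]]

Insert each entry of the permutation into P by Schensted row insertion, recording in Q the position of each new cell.

After inserting 4: P = [[4]].
After inserting 3: P = [[3], [4]].
After inserting 2: P = [[2], [3], [4]].
After inserting 5: P = [[2, 5], [3], [4]].
After inserting 1: P = [[1, 5], [2], [3], [4]].

So P = [[1, 5], [2], [3], [4]], Q = [[1, 4], [2], [3], [5]].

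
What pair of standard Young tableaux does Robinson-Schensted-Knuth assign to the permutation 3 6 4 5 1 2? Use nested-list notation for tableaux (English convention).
P = [[1, 2, 5], [3, 4], [6]], Q = [[1, 2, 4], [3, 6], [5]]

Insert each entry of the permutation into P by Schensted row insertion, recording in Q the position of each new cell.

Insert 3: appended to row 1. P = [[3]].
Insert 6: appended to row 1. P = [[3, 6]].
Insert 4: 4 bumps 6 from row 1; 6 starts row 2. P = [[3, 4], [6]].
Insert 5: appended to row 1. P = [[3, 4, 5], [6]].
Insert 1: 1 bumps 3 from row 1; 3 bumps 6 from row 2; 6 starts row 3. P = [[1, 4, 5], [3], [6]].
Insert 2: 2 bumps 4 from row 1; 4 appends to row 2. P = [[1, 2, 5], [3, 4], [6]].

So P = [[1, 2, 5], [3, 4], [6]], Q = [[1, 2, 4], [3, 6], [5]].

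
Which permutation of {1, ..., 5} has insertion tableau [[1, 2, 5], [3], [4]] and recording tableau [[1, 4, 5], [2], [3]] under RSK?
4 3 1 2 5

Reverse the RSK construction: for i from n down to 1, find the cell of Q containing i, remove the entry at that cell from P, and reverse-bump it up through P; the value ejected from row 1 is w(i).

Step i=5: Q has 5 at row 1, column 3; remove that cell from P, ejecting 5. So w(5) = 5. P is now [[1, 2], [3], [4]].
Step i=4: Q has 4 at row 1, column 2; remove that cell from P, ejecting 2. So w(4) = 2. P is now [[1], [3], [4]].
Step i=3: Q has 3 at row 3, column 1; remove 4 from row 3 of P and reverse-bump: 4 enters row 2 and ejects 3; 3 enters row 1 and ejects 1. So w(3) = 1. P is now [[3], [4]].
Step i=2: Q has 2 at row 2, column 1; remove 4 from row 2 of P and reverse-bump: 4 enters row 1 and ejects 3. So w(2) = 3. P is now [[4]].
Step i=1: Q has 1 at row 1, column 1; remove that cell from P, ejecting 4. So w(1) = 4. P is now [].

So w = 4 3 1 2 5.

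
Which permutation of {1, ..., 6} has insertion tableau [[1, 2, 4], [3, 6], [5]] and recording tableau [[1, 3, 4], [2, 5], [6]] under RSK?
Reverse RSK: for i = n, n-1, ..., 1, locate i in Q, remove the corresponding corner cell from P, and reverse-bump its entry up through P; the value ejected from row 1 is w(i).

So w = 5 1 3 6 4 2.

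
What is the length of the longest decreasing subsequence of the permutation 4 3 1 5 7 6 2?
3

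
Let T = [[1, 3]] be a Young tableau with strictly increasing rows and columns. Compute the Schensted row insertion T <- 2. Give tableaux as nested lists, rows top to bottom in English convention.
In row 1, 2 replaces 3 (the leftmost entry greater than 2); 3 is bumped to row 2. 3 starts a new row 2. The new tableau is [[1, 2], [3]].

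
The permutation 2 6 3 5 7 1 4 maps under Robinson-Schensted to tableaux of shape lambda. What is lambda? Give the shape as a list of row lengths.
Row-insert each entry into an empty tableau.

After inserting 2: P = [[2]].
After inserting 6: P = [[2, 6]].
After inserting 3: P = [[2, 3], [6]].
After inserting 5: P = [[2, 3, 5], [6]].
After inserting 7: P = [[2, 3, 5, 7], [6]].
After inserting 1: P = [[1, 3, 5, 7], [2], [6]].
After inserting 4: P = [[1, 3, 4, 7], [2, 5], [6]].

The final insertion tableau P = [[1, 3, 4, 7], [2, 5], [6]] has shape [4, 2, 1].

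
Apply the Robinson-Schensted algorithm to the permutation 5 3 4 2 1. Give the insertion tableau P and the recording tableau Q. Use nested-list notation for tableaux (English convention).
Insert each entry of the permutation into P by Schensted row insertion, recording in Q the position of each new cell.

Insert 5: appended to row 1. P = [[5]].
Insert 3: 3 bumps 5 from row 1; 5 starts row 2. P = [[3], [5]].
Insert 4: appended to row 1. P = [[3, 4], [5]].
Insert 2: 2 bumps 3 from row 1; 3 bumps 5 from row 2; 5 starts row 3. P = [[2, 4], [3], [5]].
Insert 1: 1 bumps 2 from row 1; 2 bumps 3 from row 2; 3 bumps 5 from row 3; 5 starts row 4. P = [[1, 4], [2], [3], [5]].

So P = [[1, 4], [2], [3], [5]], Q = [[1, 3], [2], [4], [5]].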